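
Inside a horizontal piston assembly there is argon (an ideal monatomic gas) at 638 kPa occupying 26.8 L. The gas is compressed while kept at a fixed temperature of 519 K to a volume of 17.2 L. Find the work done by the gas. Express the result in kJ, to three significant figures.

W ≈ -7.58 kJ

Isothermal: W = nRT ln(V₂/V₁) = P₁V₁ ln(V₂/V₁).
P₁V₁ = (638 kPa)(26.8 L) = 17098 J.
W = 17098 × ln(17.2/26.8) = 17098 × -0.4435
W_by_gas = -7583 J.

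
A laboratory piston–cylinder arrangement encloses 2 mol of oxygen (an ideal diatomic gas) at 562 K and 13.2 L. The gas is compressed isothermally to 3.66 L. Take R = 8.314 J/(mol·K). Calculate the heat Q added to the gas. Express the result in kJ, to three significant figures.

Isothermal ⇒ ΔU = 0, so Q = W = nRT ln(V₂/V₁).
Q = (2)(8.314)(562) ln(3.66/13.2) = 9345 × -1.283 = -11987 J.

Q ≈ -12.0 kJ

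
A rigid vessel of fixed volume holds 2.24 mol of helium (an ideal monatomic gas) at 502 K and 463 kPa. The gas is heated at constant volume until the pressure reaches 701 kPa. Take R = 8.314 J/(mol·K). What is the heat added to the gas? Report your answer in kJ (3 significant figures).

Constant volume ⇒ W = 0, so Q = ΔU = nCᵥΔT with Cᵥ = 3R/2 = 12.47 J/(mol·K).
At constant V, T₂/T₁ = P₂/P₁ ⇒ ΔT = T₁(P₂/P₁ − 1) = 502·(701/463 − 1) = 258 K.
ΔU = (2.24)(12.47)(258) = 7209 J.

Q ≈ 7.21 kJ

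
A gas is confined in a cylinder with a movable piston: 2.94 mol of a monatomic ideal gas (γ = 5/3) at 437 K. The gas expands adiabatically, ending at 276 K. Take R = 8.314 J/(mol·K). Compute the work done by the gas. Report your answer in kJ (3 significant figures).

Adiabatic ⇒ Q = 0, so W_by = −ΔU = nCᵥ(T₁ − T₂).
Cᵥ = 3R/2 = 12.47 J/(mol·K).
W = (2.94)(12.47)(437 − 276) = 5903 J.

W ≈ 5.90 kJ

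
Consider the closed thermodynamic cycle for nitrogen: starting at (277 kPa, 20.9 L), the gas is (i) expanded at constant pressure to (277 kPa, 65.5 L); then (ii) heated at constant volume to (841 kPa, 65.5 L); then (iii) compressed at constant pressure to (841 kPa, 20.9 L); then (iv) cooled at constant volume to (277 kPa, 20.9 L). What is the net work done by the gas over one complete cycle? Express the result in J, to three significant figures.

W_net ≈ -25200 J

Constant-volume legs do no work.
W(i) = (277)(65.5 − 20.9) = 12354 J; W(iii) = (841)(20.9 − 65.5) = -37509 J.
W_net = 12354 − 37509 = -25154 J (the counter-clockwise enclosed area).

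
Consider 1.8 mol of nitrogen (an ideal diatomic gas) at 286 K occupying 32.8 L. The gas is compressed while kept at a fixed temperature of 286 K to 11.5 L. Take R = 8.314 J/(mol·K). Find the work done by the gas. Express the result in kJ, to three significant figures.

W ≈ -4.49 kJ

Isothermal: W = nRT ln(V₂/V₁).
W = (1.8)(8.314)(286) × ln(11.5/32.8)
  = 4280 × -1.048
W_by_gas = -4486 J.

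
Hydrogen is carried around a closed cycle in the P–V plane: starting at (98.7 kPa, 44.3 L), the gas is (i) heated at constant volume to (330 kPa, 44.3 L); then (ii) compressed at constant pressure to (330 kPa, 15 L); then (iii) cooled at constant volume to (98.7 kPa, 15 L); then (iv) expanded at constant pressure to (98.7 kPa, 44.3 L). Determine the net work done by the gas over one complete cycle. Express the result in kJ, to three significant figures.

Constant-volume legs do no work.
W(ii) = (330)(15 − 44.3) = -9669 J; W(iv) = (98.7)(44.3 − 15) = 2892 J.
W_net = -9669 + 2892 = -6777 J (the counter-clockwise enclosed area).

W_net ≈ -6.78 kJ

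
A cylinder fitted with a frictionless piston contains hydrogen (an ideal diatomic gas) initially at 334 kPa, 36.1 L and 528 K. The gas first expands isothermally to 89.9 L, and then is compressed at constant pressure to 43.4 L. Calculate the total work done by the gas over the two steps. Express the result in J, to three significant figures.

Step 1 (isothermal): W = P₁V₁ ln(V₂/V₁) = (12057) ln(89.9/36.1) = 11001 J.
After step 1: P = 134.1 kPa, V = 89.9 L, T = 528 K.
Step 2 (isobaric): W = PΔV = (134.1 kPa)(43.4 − 89.9 L) = -6237 J.
W_total = 11001 − 6237 = 4765 J.

W_total ≈ 4760 J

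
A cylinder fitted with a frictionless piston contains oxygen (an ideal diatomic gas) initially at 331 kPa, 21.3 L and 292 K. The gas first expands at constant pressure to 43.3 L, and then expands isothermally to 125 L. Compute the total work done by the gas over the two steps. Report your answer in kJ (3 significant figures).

W_total ≈ 22.5 kJ

Step 1 (isobaric): W = PΔV = (331 kPa)(43.3 − 21.3 L) = 7282 J.
After step 1: P = 331 kPa, V = 43.3 L, T = 593.6 K.
Step 2 (isothermal): W = P₁V₁ ln(V₂/V₁) = (14332) ln(125/43.3) = 15195 J.
W_total = 7282 + 15195 = 22477 J.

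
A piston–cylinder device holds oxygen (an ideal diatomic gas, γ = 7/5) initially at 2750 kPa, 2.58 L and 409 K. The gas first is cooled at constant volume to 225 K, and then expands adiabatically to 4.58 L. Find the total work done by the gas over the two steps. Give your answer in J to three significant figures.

W_total ≈ 2000 J

Step 1 (isochoric): W = 0 (constant volume).
After step 1: P = 1513 kPa (V unchanged).
Step 2 (adiabatic): W = (P₁V₁ − P₂V₂)/(γ−1) = (3903 − 3103)/0.4 = 2002 J.
W_total = 0 + 2002 = 2002 J.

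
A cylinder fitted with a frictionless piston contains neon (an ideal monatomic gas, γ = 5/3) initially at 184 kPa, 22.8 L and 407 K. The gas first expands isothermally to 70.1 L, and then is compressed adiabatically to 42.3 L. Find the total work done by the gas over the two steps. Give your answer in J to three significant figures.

Step 1 (isothermal): W = P₁V₁ ln(V₂/V₁) = (4195) ln(70.1/22.8) = 4712 J.
After step 1: P = 59.85 kPa, V = 70.1 L, T = 407 K.
Step 2 (adiabatic): W = (P₁V₁ − P₂V₂)/(γ−1) = (4195 − 5875)/0.667 = -2520 J.
W_total = 4712 − 2520 = 2192 J.

W_total ≈ 2190 J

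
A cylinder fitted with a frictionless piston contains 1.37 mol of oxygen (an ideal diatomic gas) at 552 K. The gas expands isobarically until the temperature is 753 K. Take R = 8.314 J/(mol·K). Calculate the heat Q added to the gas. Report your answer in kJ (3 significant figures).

Isobaric: W = nRΔT = (1.37)(8.314)(201) = 2289 J.
ΔU = nCᵥΔT with Cᵥ = 5R/2: ΔU = (1.37)(20.79)(201) = 5724 J.
Q = ΔU + W = 5724 + 2289 = 8013 J.

Q ≈ 8.01 kJ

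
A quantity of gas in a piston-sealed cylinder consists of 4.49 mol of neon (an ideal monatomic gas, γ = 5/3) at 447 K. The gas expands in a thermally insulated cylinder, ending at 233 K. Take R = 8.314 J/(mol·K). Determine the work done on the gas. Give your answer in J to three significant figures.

W ≈ -12000 J

Adiabatic ⇒ Q = 0, so W_by = −ΔU = nCᵥ(T₁ − T₂).
Cᵥ = 3R/2 = 12.47 J/(mol·K).
W = (4.49)(12.47)(447 − 233) = 11983 J.
Work on gas = −W_by = -11983 J.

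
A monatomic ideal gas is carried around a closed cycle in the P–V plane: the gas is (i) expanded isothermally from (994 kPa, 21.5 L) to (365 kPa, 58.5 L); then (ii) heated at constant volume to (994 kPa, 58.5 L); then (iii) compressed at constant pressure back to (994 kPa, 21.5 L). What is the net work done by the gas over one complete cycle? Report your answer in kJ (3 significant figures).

Leg (i): W = PᵢVᵢ ln(V_f/Vᵢ) = (21371) ln(58.5/21.5) = 21392 J.
Leg (ii): W = 0.
Leg (iii): W = PΔV = (994)(21.5 − 58.5) = -36778 J.
W_net = 21392 − 36778 = -15386 J.

W_net ≈ -15.4 kJ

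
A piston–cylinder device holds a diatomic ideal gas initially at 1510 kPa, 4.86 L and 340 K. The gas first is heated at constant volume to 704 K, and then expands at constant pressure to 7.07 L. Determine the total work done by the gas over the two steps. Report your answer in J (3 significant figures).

W_total ≈ 6910 J

Step 1 (isochoric): W = 0 (constant volume).
After step 1: P = 3127 kPa (V unchanged).
Step 2 (isobaric): W = PΔV = (3127 kPa)(7.07 − 4.86 L) = 6910 J.
W_total = 0 + 6910 = 6910 J.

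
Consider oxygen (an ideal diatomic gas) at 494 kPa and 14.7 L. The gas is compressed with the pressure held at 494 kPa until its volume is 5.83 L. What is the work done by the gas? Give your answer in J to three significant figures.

W ≈ -4380 J

Isobaric: W = P ΔV.
W = (494 kPa)(5.83 − 14.7 L) = (494)(-8.87) = -4382 J.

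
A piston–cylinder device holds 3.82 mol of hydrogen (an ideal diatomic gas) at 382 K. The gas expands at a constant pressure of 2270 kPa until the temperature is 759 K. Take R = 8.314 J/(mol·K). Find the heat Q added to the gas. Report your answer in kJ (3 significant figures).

Q ≈ 41.9 kJ

Isobaric: W = nRΔT = (3.82)(8.314)(377) = 11973 J.
ΔU = nCᵥΔT with Cᵥ = 5R/2: ΔU = (3.82)(20.79)(377) = 29933 J.
Q = ΔU + W = 29933 + 11973 = 41907 J.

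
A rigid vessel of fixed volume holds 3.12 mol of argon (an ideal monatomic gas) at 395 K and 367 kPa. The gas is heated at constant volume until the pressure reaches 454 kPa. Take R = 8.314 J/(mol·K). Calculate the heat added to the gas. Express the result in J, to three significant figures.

Q ≈ 3640 J

Constant volume ⇒ W = 0, so Q = ΔU = nCᵥΔT with Cᵥ = 3R/2 = 12.47 J/(mol·K).
At constant V, T₂/T₁ = P₂/P₁ ⇒ ΔT = T₁(P₂/P₁ − 1) = 395·(454/367 − 1) = 93.64 K.
ΔU = (3.12)(12.47)(93.64) = 3643 J.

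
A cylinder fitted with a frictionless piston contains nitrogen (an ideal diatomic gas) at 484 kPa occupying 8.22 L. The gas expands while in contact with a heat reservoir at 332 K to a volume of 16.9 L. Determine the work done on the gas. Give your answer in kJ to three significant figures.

W ≈ -2.87 kJ

Isothermal: W = nRT ln(V₂/V₁) = P₁V₁ ln(V₂/V₁).
P₁V₁ = (484 kPa)(8.22 L) = 3978 J.
W = 3978 × ln(16.9/8.22) = 3978 × 0.7207
W_by_gas = 2867 J; work on gas = −W_by = -2867 J.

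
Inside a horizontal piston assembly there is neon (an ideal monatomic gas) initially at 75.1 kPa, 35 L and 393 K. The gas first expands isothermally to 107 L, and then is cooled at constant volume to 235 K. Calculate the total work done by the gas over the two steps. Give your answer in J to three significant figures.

W_total ≈ 2940 J

Step 1 (isothermal): W = P₁V₁ ln(V₂/V₁) = (2628) ln(107/35) = 2937 J.
Step 2 (isochoric): W = 0 (constant volume).
W_total = 2937 + 0 = 2937 J.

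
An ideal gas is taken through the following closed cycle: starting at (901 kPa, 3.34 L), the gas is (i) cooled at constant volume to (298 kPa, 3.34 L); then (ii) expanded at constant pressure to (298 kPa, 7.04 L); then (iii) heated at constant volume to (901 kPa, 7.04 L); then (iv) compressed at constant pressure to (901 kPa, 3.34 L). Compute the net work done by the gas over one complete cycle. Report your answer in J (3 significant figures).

Constant-volume legs do no work.
W(ii) = (298)(7.04 − 3.34) = 1103 J; W(iv) = (901)(3.34 − 7.04) = -3334 J.
W_net = 1103 − 3334 = -2231 J (the counter-clockwise enclosed area).

W_net ≈ -2230 J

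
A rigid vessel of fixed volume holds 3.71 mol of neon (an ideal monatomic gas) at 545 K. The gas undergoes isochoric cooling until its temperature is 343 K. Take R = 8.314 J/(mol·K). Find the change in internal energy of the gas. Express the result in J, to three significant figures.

ΔU ≈ -9350 J

Constant volume ⇒ W = 0, so Q = ΔU = nCᵥΔT with Cᵥ = 3R/2 = 12.47 J/(mol·K).
ΔU = (3.71)(12.47)(343 − 545) = -9346 J.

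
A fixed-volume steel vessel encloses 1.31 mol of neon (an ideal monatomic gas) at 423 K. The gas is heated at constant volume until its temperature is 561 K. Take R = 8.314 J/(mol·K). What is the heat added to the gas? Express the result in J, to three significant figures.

Constant volume ⇒ W = 0, so Q = ΔU = nCᵥΔT with Cᵥ = 3R/2 = 12.47 J/(mol·K).
ΔU = (1.31)(12.47)(561 − 423) = 2255 J.

Q ≈ 2250 J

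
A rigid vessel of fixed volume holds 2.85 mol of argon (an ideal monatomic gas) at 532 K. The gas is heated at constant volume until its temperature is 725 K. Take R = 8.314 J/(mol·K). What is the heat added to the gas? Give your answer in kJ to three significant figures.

Constant volume ⇒ W = 0, so Q = ΔU = nCᵥΔT with Cᵥ = 3R/2 = 12.47 J/(mol·K).
ΔU = (2.85)(12.47)(725 − 532) = 6860 J.

Q ≈ 6.86 kJ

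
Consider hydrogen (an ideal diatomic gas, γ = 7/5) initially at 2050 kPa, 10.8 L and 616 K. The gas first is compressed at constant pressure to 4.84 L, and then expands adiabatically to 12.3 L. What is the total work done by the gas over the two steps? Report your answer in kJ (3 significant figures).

W_total ≈ -4.49 kJ

Step 1 (isobaric): W = PΔV = (2050 kPa)(4.84 − 10.8 L) = -12218 J.
After step 1: P = 2050 kPa, V = 4.84 L, T = 276.1 K.
Step 2 (adiabatic): W = (P₁V₁ − P₂V₂)/(γ−1) = (9922 − 6832)/0.4 = 7724 J.
W_total = -12218 + 7724 = -4494 J.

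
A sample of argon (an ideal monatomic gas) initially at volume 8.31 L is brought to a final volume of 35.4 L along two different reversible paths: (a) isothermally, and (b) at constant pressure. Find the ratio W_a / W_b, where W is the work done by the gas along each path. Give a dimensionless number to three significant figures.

W_a / W_b ≈ 0.445

Path (a) isothermal: W = P₁V₁ ln(V₂/V₁) → W_a/(P₁V₁) = 1.449.
Path (b) isobaric: W = P₁(V₂ − V₁) → W_b/(P₁V₁) = 3.26.
W_a / W_b = 1.449 / 3.26 = 0.4446.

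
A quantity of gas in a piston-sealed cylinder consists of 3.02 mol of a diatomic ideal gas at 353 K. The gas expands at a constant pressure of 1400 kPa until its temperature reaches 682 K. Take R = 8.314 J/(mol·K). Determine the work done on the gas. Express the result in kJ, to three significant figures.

W ≈ -8.26 kJ

Isobaric: W = P ΔV = nR ΔT.
W = (3.02)(8.314)(682 − 353) = 8261 J.
Work on gas = −W_by = -8261 J.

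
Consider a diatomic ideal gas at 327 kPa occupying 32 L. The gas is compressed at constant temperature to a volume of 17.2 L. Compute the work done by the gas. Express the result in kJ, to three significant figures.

Isothermal: W = nRT ln(V₂/V₁) = P₁V₁ ln(V₂/V₁).
P₁V₁ = (327 kPa)(32 L) = 10464 J.
W = 10464 × ln(17.2/32) = 10464 × -0.6208
W_by_gas = -6496 J.

W ≈ -6.50 kJ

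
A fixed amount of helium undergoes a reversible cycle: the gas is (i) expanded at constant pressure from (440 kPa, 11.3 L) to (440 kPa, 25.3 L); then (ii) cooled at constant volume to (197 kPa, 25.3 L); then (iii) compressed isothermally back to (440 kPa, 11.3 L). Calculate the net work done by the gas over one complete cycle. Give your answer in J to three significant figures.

Leg (i): W = PΔV = (440)(25.3 − 11.3) = 6160 J.
Leg (ii): W = 0.
Leg (iii): W = PᵢVᵢ ln(V_f/Vᵢ) = (4984) ln(11.3/25.3) = -4017 J.
W_net = 6160 − 4017 = 2143 J.

W_net ≈ 2140 J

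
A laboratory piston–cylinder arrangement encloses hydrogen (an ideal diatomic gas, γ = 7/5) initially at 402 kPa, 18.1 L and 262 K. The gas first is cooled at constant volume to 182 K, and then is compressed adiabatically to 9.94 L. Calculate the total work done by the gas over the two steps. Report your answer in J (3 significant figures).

Step 1 (isochoric): W = 0 (constant volume).
After step 1: P = 279.3 kPa (V unchanged).
Step 2 (adiabatic): W = (P₁V₁ − P₂V₂)/(γ−1) = (5054 − 6424)/0.4 = -3423 J.
W_total = 0 − 3423 = -3423 J.

W_total ≈ -3420 J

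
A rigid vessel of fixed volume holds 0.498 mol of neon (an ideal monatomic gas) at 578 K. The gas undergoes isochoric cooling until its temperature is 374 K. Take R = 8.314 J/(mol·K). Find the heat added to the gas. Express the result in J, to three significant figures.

Constant volume ⇒ W = 0, so Q = ΔU = nCᵥΔT with Cᵥ = 3R/2 = 12.47 J/(mol·K).
ΔU = (0.498)(12.47)(374 − 578) = -1267 J.

Q ≈ -1270 J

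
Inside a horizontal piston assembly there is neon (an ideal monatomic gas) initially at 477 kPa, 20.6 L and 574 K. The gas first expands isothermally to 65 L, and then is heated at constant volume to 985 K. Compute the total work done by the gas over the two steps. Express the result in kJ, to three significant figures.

W_total ≈ 11.3 kJ

Step 1 (isothermal): W = P₁V₁ ln(V₂/V₁) = (9826) ln(65/20.6) = 11291 J.
Step 2 (isochoric): W = 0 (constant volume).
W_total = 11291 + 0 = 11291 J.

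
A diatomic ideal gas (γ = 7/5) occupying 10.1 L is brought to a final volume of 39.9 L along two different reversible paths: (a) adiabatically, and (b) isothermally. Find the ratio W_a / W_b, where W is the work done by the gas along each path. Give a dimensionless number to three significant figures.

W_a / W_b ≈ 0.769

Path (a) adiabatic: W = P₁V₁(1 − (V₁/V₂)^(γ−1))/(γ−1) → W_a/(P₁V₁) = 1.057.
Path (b) isothermal: W = P₁V₁ ln(V₂/V₁) → W_b/(P₁V₁) = 1.374.
W_a / W_b = 1.057 / 1.374 = 0.7693.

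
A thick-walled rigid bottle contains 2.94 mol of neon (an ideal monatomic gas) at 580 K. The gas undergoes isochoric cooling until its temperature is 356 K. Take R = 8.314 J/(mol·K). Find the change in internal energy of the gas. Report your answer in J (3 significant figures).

ΔU ≈ -8210 J

Constant volume ⇒ W = 0, so Q = ΔU = nCᵥΔT with Cᵥ = 3R/2 = 12.47 J/(mol·K).
ΔU = (2.94)(12.47)(356 − 580) = -8213 J.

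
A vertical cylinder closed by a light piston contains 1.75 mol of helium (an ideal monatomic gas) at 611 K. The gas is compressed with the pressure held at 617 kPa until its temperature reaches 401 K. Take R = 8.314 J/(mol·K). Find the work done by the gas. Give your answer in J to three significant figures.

Isobaric: W = P ΔV = nR ΔT.
W = (1.75)(8.314)(401 − 611) = -3055 J.

W ≈ -3060 J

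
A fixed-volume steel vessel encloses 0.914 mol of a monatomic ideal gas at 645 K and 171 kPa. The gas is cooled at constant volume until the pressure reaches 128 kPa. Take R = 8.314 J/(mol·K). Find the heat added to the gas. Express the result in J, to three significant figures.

Q ≈ -1850 J

Constant volume ⇒ W = 0, so Q = ΔU = nCᵥΔT with Cᵥ = 3R/2 = 12.47 J/(mol·K).
At constant V, T₂/T₁ = P₂/P₁ ⇒ ΔT = T₁(P₂/P₁ − 1) = 645·(128/171 − 1) = -162.2 K.
ΔU = (0.914)(12.47)(-162.2) = -1849 J.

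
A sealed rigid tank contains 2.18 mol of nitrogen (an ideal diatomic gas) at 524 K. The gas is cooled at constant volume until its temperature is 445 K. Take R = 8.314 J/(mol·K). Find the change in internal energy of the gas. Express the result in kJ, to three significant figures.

ΔU ≈ -3.58 kJ

Constant volume ⇒ W = 0, so Q = ΔU = nCᵥΔT with Cᵥ = 5R/2 = 20.79 J/(mol·K).
ΔU = (2.18)(20.79)(445 − 524) = -3580 J.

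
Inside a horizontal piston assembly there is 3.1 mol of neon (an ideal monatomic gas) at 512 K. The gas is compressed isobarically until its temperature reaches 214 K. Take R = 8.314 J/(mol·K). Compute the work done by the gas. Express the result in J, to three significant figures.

Isobaric: W = P ΔV = nR ΔT.
W = (3.1)(8.314)(214 − 512) = -7680 J.

W ≈ -7680 J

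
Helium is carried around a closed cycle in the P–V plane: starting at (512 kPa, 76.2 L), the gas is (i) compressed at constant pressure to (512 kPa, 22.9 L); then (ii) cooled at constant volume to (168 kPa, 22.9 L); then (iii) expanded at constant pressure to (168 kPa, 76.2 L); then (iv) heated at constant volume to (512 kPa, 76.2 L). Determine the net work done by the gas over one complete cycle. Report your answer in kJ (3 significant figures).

Constant-volume legs do no work.
W(i) = (512)(22.9 − 76.2) = -27290 J; W(iii) = (168)(76.2 − 22.9) = 8954 J.
W_net = -27290 + 8954 = -18335 J (the counter-clockwise enclosed area).

W_net ≈ -18.3 kJ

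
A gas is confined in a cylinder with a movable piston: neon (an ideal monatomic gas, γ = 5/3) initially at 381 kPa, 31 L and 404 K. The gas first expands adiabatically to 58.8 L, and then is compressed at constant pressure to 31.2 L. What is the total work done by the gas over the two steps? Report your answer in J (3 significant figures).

W_total ≈ 2540 J

Step 1 (adiabatic): W = (P₁V₁ − P₂V₂)/(γ−1) = (11811 − 7708)/0.667 = 6154 J.
After step 1: P = 131.1 kPa, V = 58.8 L, T = 263.7 K.
Step 2 (isobaric): W = PΔV = (131.1 kPa)(31.2 − 58.8 L) = -3618 J.
W_total = 6154 − 3618 = 2536 J.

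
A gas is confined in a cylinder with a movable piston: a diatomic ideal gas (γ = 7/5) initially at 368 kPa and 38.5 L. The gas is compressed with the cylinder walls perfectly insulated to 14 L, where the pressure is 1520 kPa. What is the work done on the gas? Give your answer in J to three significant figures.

W ≈ 17800 J

Adiabatic: W = (P₁V₁ − P₂V₂)/(γ − 1) with γ = 7/5.
P₁V₁ = 14168 J, P₂V₂ = 21280 J.
W = (14168 − 21280) / 0.4 = -17780 J.
Work on gas = −W_by = 17780 J.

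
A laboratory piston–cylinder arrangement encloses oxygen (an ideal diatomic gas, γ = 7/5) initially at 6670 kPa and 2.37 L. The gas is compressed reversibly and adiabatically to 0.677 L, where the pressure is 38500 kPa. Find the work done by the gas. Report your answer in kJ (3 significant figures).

Adiabatic: W = (P₁V₁ − P₂V₂)/(γ − 1) with γ = 7/5.
P₁V₁ = 15808 J, P₂V₂ = 26064 J.
W = (15808 − 26064) / 0.4 = -25642 J.

W ≈ -25.6 kJ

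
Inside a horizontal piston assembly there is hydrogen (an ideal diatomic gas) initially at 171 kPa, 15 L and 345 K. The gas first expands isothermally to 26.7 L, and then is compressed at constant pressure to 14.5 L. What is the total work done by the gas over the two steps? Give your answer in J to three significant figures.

W_total ≈ 307 J

Step 1 (isothermal): W = P₁V₁ ln(V₂/V₁) = (2565) ln(26.7/15) = 1479 J.
After step 1: P = 96.07 kPa, V = 26.7 L, T = 345 K.
Step 2 (isobaric): W = PΔV = (96.07 kPa)(14.5 − 26.7 L) = -1172 J.
W_total = 1479 − 1172 = 307 J.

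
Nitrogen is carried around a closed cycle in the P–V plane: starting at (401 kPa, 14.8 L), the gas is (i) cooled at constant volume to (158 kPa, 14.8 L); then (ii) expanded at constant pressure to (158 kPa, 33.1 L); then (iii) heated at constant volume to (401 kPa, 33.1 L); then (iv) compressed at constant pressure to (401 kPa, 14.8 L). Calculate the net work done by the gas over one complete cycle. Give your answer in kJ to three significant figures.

W_net ≈ -4.45 kJ

Constant-volume legs do no work.
W(ii) = (158)(33.1 − 14.8) = 2891 J; W(iv) = (401)(14.8 − 33.1) = -7338 J.
W_net = 2891 − 7338 = -4447 J (the counter-clockwise enclosed area).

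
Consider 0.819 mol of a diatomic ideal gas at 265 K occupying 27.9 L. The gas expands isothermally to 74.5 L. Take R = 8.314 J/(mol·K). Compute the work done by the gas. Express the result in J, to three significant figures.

W ≈ 1770 J

Isothermal: W = nRT ln(V₂/V₁).
W = (0.819)(8.314)(265) × ln(74.5/27.9)
  = 1804 × 0.9822
W_by_gas = 1772 J.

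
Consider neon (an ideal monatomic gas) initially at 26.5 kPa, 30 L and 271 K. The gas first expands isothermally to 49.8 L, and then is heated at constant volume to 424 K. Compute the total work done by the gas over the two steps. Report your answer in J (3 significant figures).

Step 1 (isothermal): W = P₁V₁ ln(V₂/V₁) = (795) ln(49.8/30) = 402.9 J.
Step 2 (isochoric): W = 0 (constant volume).
W_total = 402.9 + 0 = 402.9 J.

W_total ≈ 403 J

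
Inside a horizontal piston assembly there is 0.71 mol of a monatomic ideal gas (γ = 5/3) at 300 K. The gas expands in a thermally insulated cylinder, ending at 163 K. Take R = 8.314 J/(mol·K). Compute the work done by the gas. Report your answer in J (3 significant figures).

W ≈ 1210 J

Adiabatic ⇒ Q = 0, so W_by = −ΔU = nCᵥ(T₁ − T₂).
Cᵥ = 3R/2 = 12.47 J/(mol·K).
W = (0.71)(12.47)(300 − 163) = 1213 J.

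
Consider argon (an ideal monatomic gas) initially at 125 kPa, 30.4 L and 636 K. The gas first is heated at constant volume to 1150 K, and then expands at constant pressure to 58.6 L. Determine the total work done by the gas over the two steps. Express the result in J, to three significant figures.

Step 1 (isochoric): W = 0 (constant volume).
After step 1: P = 226 kPa (V unchanged).
Step 2 (isobaric): W = PΔV = (226 kPa)(58.6 − 30.4 L) = 6374 J.
W_total = 0 + 6374 = 6374 J.

W_total ≈ 6370 J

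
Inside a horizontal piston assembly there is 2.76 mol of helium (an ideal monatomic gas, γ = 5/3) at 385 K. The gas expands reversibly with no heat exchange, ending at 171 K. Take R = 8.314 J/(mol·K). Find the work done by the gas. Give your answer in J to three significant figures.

W ≈ 7370 J

Adiabatic ⇒ Q = 0, so W_by = −ΔU = nCᵥ(T₁ − T₂).
Cᵥ = 3R/2 = 12.47 J/(mol·K).
W = (2.76)(12.47)(385 − 171) = 7366 J.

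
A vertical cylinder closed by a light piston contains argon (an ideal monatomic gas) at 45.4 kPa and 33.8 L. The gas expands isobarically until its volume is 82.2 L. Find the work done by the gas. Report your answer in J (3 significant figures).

W ≈ 2200 J

Isobaric: W = P ΔV.
W = (45.4 kPa)(82.2 − 33.8 L) = (45.4)(48.4) = 2197 J.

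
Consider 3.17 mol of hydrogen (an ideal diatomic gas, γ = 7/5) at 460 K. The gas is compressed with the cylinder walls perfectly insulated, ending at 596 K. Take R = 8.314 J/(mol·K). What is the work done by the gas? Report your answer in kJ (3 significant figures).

Adiabatic ⇒ Q = 0, so W_by = −ΔU = nCᵥ(T₁ − T₂).
Cᵥ = 5R/2 = 20.79 J/(mol·K).
W = (3.17)(20.79)(460 − 596) = -8961 J.

W ≈ -8.96 kJ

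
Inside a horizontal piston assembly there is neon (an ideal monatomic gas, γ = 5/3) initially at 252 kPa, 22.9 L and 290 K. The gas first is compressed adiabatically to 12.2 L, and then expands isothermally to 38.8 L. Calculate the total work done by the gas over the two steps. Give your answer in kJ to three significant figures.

Step 1 (adiabatic): W = (P₁V₁ − P₂V₂)/(γ−1) = (5771 − 8781)/0.667 = -4516 J.
After step 1: P = 719.8 kPa, V = 12.2 L, T = 441.3 K.
Step 2 (isothermal): W = P₁V₁ ln(V₂/V₁) = (8781) ln(38.8/12.2) = 10160 J.
W_total = -4516 + 10160 = 5644 J.

W_total ≈ 5.64 kJ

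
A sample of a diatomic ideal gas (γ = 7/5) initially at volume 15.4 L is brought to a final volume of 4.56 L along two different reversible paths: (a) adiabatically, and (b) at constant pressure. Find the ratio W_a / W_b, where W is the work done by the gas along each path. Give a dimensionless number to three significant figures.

W_a / W_b ≈ 2.23

Path (a) adiabatic: W = P₁V₁(1 − (V₁/V₂)^(γ−1))/(γ−1) → W_a/(P₁V₁) = -1.568.
Path (b) isobaric: W = P₁(V₂ − V₁) → W_b/(P₁V₁) = -0.7039.
W_a / W_b = -1.568 / -0.7039 = 2.227.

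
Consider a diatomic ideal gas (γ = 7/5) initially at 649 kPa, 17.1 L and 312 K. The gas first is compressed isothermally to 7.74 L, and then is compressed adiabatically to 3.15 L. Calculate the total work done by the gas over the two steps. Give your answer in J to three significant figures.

W_total ≈ -20800 J

Step 1 (isothermal): W = P₁V₁ ln(V₂/V₁) = (11098) ln(7.74/17.1) = -8797 J.
After step 1: P = 1434 kPa, V = 7.74 L, T = 312 K.
Step 2 (adiabatic): W = (P₁V₁ − P₂V₂)/(γ−1) = (11098 − 15901)/0.4 = -12007 J.
W_total = -8797 − 12007 = -20804 J.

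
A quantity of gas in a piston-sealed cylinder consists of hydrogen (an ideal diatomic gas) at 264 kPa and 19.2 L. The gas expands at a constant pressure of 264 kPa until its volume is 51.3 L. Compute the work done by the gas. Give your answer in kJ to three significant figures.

Isobaric: W = P ΔV.
W = (264 kPa)(51.3 − 19.2 L) = (264)(32.1) = 8474 J.

W ≈ 8.47 kJ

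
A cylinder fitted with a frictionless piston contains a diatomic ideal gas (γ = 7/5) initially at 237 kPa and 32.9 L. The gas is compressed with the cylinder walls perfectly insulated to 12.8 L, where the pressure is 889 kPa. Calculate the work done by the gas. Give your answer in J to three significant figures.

W ≈ -8950 J

Adiabatic: W = (P₁V₁ − P₂V₂)/(γ − 1) with γ = 7/5.
P₁V₁ = 7797 J, P₂V₂ = 11379 J.
W = (7797 − 11379) / 0.4 = -8955 J.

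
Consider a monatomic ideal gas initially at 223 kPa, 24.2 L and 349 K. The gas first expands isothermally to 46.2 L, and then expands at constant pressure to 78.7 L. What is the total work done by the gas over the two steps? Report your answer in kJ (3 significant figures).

W_total ≈ 7.29 kJ

Step 1 (isothermal): W = P₁V₁ ln(V₂/V₁) = (5397) ln(46.2/24.2) = 3490 J.
After step 1: P = 116.8 kPa, V = 46.2 L, T = 349 K.
Step 2 (isobaric): W = PΔV = (116.8 kPa)(78.7 − 46.2 L) = 3796 J.
W_total = 3490 + 3796 = 7286 J.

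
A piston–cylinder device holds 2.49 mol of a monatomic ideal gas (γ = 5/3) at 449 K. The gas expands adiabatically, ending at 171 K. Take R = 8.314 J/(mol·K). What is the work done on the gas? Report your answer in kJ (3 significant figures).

W ≈ -8.63 kJ

Adiabatic ⇒ Q = 0, so W_by = −ΔU = nCᵥ(T₁ − T₂).
Cᵥ = 3R/2 = 12.47 J/(mol·K).
W = (2.49)(12.47)(449 − 171) = 8633 J.
Work on gas = −W_by = -8633 J.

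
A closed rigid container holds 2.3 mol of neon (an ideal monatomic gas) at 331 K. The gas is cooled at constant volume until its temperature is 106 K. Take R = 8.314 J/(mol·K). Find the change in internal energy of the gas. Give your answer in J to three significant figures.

ΔU ≈ -6450 J

Constant volume ⇒ W = 0, so Q = ΔU = nCᵥΔT with Cᵥ = 3R/2 = 12.47 J/(mol·K).
ΔU = (2.3)(12.47)(106 − 331) = -6454 J.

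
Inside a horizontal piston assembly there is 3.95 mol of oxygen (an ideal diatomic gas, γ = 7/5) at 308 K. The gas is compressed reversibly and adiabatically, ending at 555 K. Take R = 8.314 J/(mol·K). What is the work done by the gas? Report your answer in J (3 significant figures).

W ≈ -20300 J

Adiabatic ⇒ Q = 0, so W_by = −ΔU = nCᵥ(T₁ − T₂).
Cᵥ = 5R/2 = 20.79 J/(mol·K).
W = (3.95)(20.79)(308 − 555) = -20279 J.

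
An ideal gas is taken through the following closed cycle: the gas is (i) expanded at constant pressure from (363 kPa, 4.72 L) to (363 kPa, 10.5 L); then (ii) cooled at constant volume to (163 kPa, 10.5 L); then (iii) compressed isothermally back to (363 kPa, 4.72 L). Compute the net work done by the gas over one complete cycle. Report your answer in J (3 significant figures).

W_net ≈ 730 J

Leg (i): W = PΔV = (363)(10.5 − 4.72) = 2098 J.
Leg (ii): W = 0.
Leg (iii): W = PᵢVᵢ ln(V_f/Vᵢ) = (1712) ln(4.72/10.5) = -1368 J.
W_net = 2098 − 1368 = 729.7 J.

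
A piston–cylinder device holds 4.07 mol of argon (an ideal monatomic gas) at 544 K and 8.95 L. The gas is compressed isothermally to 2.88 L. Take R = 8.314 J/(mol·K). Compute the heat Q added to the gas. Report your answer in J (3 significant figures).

Isothermal ⇒ ΔU = 0, so Q = W = nRT ln(V₂/V₁).
Q = (4.07)(8.314)(544) ln(2.88/8.95) = 18408 × -1.134 = -20872 J.

Q ≈ -20900 J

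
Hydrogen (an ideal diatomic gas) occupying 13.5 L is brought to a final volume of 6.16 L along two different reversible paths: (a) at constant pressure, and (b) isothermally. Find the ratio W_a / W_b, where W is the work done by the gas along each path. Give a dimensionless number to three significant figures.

Path (a) isobaric: W = P₁(V₂ − V₁) → W_a/(P₁V₁) = -0.5437.
Path (b) isothermal: W = P₁V₁ ln(V₂/V₁) → W_b/(P₁V₁) = -0.7846.
W_a / W_b = -0.5437 / -0.7846 = 0.693.

W_a / W_b ≈ 0.693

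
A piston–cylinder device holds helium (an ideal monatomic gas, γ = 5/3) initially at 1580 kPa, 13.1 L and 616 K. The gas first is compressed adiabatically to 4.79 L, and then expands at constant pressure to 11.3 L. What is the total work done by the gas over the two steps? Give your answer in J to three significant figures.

Step 1 (adiabatic): W = (P₁V₁ − P₂V₂)/(γ−1) = (20698 − 40478)/0.667 = -29670 J.
After step 1: P = 8451 kPa, V = 4.79 L, T = 1205 K.
Step 2 (isobaric): W = PΔV = (8451 kPa)(11.3 − 4.79 L) = 55013 J.
W_total = -29670 + 55013 = 25343 J.

W_total ≈ 25300 J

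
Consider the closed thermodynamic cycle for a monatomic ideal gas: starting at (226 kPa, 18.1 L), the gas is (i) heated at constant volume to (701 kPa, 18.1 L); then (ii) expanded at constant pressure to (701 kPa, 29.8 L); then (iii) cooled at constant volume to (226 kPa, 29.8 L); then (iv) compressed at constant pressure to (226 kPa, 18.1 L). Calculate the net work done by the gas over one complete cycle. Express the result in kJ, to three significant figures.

Constant-volume legs do no work.
W(ii) = (701)(29.8 − 18.1) = 8202 J; W(iv) = (226)(18.1 − 29.8) = -2644 J.
W_net = 8202 − 2644 = 5557 J (the clockwise enclosed area).

W_net ≈ 5.56 kJ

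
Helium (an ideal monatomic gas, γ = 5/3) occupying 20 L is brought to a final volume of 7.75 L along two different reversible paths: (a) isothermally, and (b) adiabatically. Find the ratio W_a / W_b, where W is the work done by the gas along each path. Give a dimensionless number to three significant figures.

W_a / W_b ≈ 0.717

Path (a) isothermal: W = P₁V₁ ln(V₂/V₁) → W_a/(P₁V₁) = -0.948.
Path (b) adiabatic: W = P₁V₁(1 − (V₁/V₂)^(γ−1))/(γ−1) → W_b/(P₁V₁) = -1.322.
W_a / W_b = -0.948 / -1.322 = 0.7171.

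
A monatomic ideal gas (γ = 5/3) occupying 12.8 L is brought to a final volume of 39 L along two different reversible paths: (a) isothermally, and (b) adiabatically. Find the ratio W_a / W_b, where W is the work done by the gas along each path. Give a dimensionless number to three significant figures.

W_a / W_b ≈ 1.42

Path (a) isothermal: W = P₁V₁ ln(V₂/V₁) → W_a/(P₁V₁) = 1.114.
Path (b) adiabatic: W = P₁V₁(1 − (V₁/V₂)^(γ−1))/(γ−1) → W_b/(P₁V₁) = 0.7863.
W_a / W_b = 1.114 / 0.7863 = 1.417.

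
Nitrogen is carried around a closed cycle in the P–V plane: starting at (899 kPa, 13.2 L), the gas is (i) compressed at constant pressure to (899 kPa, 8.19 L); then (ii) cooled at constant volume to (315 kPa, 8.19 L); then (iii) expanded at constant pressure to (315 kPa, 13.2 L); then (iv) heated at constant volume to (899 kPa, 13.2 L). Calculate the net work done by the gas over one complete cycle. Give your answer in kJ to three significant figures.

W_net ≈ -2.93 kJ

Constant-volume legs do no work.
W(i) = (899)(8.19 − 13.2) = -4504 J; W(iii) = (315)(13.2 − 8.19) = 1578 J.
W_net = -4504 + 1578 = -2926 J (the counter-clockwise enclosed area).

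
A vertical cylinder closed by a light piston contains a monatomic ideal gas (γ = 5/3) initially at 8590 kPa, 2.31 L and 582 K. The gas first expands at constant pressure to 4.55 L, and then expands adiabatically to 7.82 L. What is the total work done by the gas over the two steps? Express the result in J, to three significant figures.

W_total ≈ 37000 J

Step 1 (isobaric): W = PΔV = (8590 kPa)(4.55 − 2.31 L) = 19242 J.
After step 1: P = 8590 kPa, V = 4.55 L, T = 1146 K.
Step 2 (adiabatic): W = (P₁V₁ − P₂V₂)/(γ−1) = (39084 − 27240)/0.667 = 17767 J.
W_total = 19242 + 17767 = 37008 J.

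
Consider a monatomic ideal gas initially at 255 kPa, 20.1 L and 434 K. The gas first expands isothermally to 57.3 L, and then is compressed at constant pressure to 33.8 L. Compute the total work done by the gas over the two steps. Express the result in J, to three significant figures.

Step 1 (isothermal): W = P₁V₁ ln(V₂/V₁) = (5126) ln(57.3/20.1) = 5369 J.
After step 1: P = 89.45 kPa, V = 57.3 L, T = 434 K.
Step 2 (isobaric): W = PΔV = (89.45 kPa)(33.8 − 57.3 L) = -2102 J.
W_total = 5369 − 2102 = 3267 J.

W_total ≈ 3270 J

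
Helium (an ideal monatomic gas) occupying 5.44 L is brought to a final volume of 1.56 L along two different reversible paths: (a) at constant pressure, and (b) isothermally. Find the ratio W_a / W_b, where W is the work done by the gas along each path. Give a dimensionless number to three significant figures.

W_a / W_b ≈ 0.571

Path (a) isobaric: W = P₁(V₂ − V₁) → W_a/(P₁V₁) = -0.7132.
Path (b) isothermal: W = P₁V₁ ln(V₂/V₁) → W_b/(P₁V₁) = -1.249.
W_a / W_b = -0.7132 / -1.249 = 0.571.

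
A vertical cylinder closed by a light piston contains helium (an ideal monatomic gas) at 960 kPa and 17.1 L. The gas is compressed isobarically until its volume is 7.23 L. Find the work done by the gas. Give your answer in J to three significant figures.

Isobaric: W = P ΔV.
W = (960 kPa)(7.23 − 17.1 L) = (960)(-9.87) = -9475 J.

W ≈ -9480 J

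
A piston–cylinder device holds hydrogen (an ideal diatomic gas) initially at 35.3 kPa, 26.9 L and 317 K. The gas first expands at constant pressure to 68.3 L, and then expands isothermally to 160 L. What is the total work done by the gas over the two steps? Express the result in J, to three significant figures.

W_total ≈ 3510 J

Step 1 (isobaric): W = PΔV = (35.3 kPa)(68.3 − 26.9 L) = 1461 J.
After step 1: P = 35.3 kPa, V = 68.3 L, T = 804.9 K.
Step 2 (isothermal): W = P₁V₁ ln(V₂/V₁) = (2411) ln(160/68.3) = 2052 J.
W_total = 1461 + 2052 = 3514 J.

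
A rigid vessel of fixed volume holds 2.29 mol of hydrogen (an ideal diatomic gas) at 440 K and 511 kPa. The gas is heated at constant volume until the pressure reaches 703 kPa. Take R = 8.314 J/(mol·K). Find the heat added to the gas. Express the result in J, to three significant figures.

Q ≈ 7870 J

Constant volume ⇒ W = 0, so Q = ΔU = nCᵥΔT with Cᵥ = 5R/2 = 20.79 J/(mol·K).
At constant V, T₂/T₁ = P₂/P₁ ⇒ ΔT = T₁(P₂/P₁ − 1) = 440·(703/511 − 1) = 165.3 K.
ΔU = (2.29)(20.79)(165.3) = 7869 J.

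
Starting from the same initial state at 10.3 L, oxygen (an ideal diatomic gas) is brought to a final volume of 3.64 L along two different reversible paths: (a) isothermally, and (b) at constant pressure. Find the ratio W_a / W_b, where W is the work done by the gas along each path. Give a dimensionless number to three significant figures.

W_a / W_b ≈ 1.61

Path (a) isothermal: W = P₁V₁ ln(V₂/V₁) → W_a/(P₁V₁) = -1.04.
Path (b) isobaric: W = P₁(V₂ − V₁) → W_b/(P₁V₁) = -0.6466.
W_a / W_b = -1.04 / -0.6466 = 1.609.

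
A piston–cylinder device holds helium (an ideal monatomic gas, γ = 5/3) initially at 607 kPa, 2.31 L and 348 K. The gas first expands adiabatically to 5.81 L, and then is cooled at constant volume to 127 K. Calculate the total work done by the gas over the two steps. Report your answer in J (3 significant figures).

Step 1 (adiabatic): W = (P₁V₁ − P₂V₂)/(γ−1) = (1402 − 758.2)/0.667 = 966 J.
Step 2 (isochoric): W = 0 (constant volume).
W_total = 966 + 0 = 966 J.

W_total ≈ 966 J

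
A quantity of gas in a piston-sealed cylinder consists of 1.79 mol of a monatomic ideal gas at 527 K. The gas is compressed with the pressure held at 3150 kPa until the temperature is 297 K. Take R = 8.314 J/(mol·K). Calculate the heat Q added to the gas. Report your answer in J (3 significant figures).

Q ≈ -8560 J

Isobaric: W = nRΔT = (1.79)(8.314)(-230) = -3423 J.
ΔU = nCᵥΔT with Cᵥ = 3R/2: ΔU = (1.79)(12.47)(-230) = -5134 J.
Q = ΔU + W = -5134 − 3423 = -8557 J.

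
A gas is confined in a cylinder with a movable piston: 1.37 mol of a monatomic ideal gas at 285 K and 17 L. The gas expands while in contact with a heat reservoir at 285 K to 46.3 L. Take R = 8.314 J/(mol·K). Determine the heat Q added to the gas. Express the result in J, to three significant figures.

Isothermal ⇒ ΔU = 0, so Q = W = nRT ln(V₂/V₁).
Q = (1.37)(8.314)(285) ln(46.3/17) = 3246 × 1.002 = 3252 J.

Q ≈ 3250 J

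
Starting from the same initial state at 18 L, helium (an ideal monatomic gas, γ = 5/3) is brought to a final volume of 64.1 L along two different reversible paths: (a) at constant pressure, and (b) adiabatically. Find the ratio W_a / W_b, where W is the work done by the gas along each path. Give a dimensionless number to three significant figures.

Path (a) isobaric: W = P₁(V₂ − V₁) → W_a/(P₁V₁) = 2.561.
Path (b) adiabatic: W = P₁V₁(1 − (V₁/V₂)^(γ−1))/(γ−1) → W_b/(P₁V₁) = 0.8568.
W_a / W_b = 2.561 / 0.8568 = 2.989.

W_a / W_b ≈ 2.99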